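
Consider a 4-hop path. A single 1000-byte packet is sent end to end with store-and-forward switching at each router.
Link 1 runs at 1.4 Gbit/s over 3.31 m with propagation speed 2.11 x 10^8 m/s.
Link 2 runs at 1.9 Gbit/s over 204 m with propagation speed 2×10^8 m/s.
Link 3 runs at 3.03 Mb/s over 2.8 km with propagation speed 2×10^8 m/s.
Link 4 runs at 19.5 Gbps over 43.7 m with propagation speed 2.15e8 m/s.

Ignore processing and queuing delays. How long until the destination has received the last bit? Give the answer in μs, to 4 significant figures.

2666 μs

L = 1000 × 8 = 8000 bits.
Transmission delays (L/R per hop): 5.71429, 4.21053, 2640.26, 0.410256 μs; sum = 2650.6 μs.
Propagation delays (d/s per hop): 0.0156872, 1.02, 14, 0.203256 μs; sum = 15.2389 μs.
End-to-end = 2666 μs.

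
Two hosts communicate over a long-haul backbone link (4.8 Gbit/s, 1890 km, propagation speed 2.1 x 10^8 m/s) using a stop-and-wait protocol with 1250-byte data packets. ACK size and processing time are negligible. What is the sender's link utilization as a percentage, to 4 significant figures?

t_tx = L/R = 10000/4800000000 = 2.08333e-06 s.
t_prop = 1890000/210000000 = 0.009 s; RTT = 0.018 s.
Cycle = t_tx + RTT = 0.0180021 s.
Utilization = t_tx / cycle = 2.08333e-06/0.0180021 = 0.01157 %.

0.01157 %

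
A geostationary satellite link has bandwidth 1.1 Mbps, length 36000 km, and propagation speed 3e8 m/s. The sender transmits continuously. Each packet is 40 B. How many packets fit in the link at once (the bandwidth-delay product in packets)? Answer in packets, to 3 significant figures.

Propagation delay = 36000000 / 300000000 = 0.12 s.
BDP = R × t_prop = 1100000 × 0.12 = 132000 bits.
In packets of 320 bits: 413 packets.

413 packets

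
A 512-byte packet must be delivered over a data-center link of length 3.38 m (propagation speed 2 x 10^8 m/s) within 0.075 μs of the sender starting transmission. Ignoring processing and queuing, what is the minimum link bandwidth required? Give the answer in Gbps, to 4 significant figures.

L = 4096 bits.
Propagation delay = 3.38 / 200000000 = 0.0169 μs.
Transmission budget = 0.075 − 0.0169 = 0.0581 μs.
R ≥ L / t_tx = 4096 bits / 5.81e-08 s = 70.50 Gbps.

70.50 Gbps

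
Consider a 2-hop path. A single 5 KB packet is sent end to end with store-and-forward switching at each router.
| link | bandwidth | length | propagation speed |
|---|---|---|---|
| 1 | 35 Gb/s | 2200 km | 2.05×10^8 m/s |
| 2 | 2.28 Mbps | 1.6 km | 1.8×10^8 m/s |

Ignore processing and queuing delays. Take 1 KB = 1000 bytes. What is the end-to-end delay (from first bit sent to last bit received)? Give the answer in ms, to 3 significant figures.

L = 40000 bits.
Transmission delays (L/R per hop): 0.00114286, 17.5439 ms; sum = 17.545 ms.
Propagation delays (d/s per hop): 10.7317, 0.00888889 ms; sum = 10.7406 ms.
End-to-end = 28.3 ms.

28.3 ms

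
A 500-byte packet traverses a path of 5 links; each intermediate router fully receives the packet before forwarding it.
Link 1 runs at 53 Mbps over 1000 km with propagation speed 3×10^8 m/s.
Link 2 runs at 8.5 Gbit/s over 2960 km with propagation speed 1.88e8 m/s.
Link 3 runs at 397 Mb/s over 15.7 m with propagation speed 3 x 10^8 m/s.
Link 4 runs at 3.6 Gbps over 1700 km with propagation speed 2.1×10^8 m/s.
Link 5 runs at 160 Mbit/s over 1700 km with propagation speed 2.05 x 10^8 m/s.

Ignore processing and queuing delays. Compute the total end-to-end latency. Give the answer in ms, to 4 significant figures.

L = 500 × 8 = 4000 bits.
Transmission delays (L/R per hop): 0.0754717, 0.000470588, 0.0100756, 0.00111111, 0.025 ms; sum = 0.112129 ms.
Propagation delays (d/s per hop): 3.33333, 15.7447, 5.23333e-05, 8.09524, 8.29268 ms; sum = 35.466 ms.
End-to-end = 35.58 ms.

35.58 ms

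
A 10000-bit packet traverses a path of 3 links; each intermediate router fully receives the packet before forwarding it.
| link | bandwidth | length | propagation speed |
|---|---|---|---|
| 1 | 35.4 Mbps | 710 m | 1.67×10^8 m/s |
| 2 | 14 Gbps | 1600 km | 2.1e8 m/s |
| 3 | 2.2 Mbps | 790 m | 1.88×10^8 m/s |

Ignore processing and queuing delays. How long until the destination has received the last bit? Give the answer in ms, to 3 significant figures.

Transmission delays (L/R per hop): 0.282486, 0.000714286, 4.54545 ms; sum = 4.82865 ms.
Propagation delays (d/s per hop): 0.0042515, 7.61905, 0.00420213 ms; sum = 7.6275 ms.
End-to-end = 12.5 ms.

12.5 ms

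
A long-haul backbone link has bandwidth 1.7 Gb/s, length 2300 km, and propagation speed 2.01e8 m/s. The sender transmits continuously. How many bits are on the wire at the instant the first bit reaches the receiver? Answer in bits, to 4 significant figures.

Propagation delay = 2300000 / 2.01e+08 = 0.0114428 s.
BDP = R × t_prop = 1700000000 × 0.0114428 = 19452700 bits.

19450000 bits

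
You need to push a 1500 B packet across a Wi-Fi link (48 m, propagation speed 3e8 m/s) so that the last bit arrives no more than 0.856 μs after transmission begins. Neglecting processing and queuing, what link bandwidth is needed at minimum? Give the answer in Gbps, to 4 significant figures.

17.24 Gbps

L = 12000 bits.
Propagation delay = 48 / 300000000 = 0.16 μs.
Transmission budget = 0.856 − 0.16 = 0.696 μs.
R ≥ L / t_tx = 12000 bits / 6.96e-07 s = 17.24 Gbps.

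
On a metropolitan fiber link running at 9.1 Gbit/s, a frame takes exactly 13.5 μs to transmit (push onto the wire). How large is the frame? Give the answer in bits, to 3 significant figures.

L = R × t_tx = 9100000000 b/s × 1.35e-05 s = 122850 bits.

123000 bits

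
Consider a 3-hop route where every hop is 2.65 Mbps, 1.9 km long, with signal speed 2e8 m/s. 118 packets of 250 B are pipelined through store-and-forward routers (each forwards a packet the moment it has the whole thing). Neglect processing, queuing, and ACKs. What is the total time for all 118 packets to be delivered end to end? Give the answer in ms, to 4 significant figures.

Per-hop transmission t_tx = L/R = 2000/2650000 = 0.754717 ms.
Per-hop propagation t_prop = 1900/200000000 = 0.0095 ms.
Pipeline fill: first packet needs 3·t_tx to clear all hops; remaining 117 packets each add one t_tx.
Total = (3+118-1)·t_tx + 3·t_prop = 120·0.754717 + 3·0.0095 = 90.59 ms.

90.59 ms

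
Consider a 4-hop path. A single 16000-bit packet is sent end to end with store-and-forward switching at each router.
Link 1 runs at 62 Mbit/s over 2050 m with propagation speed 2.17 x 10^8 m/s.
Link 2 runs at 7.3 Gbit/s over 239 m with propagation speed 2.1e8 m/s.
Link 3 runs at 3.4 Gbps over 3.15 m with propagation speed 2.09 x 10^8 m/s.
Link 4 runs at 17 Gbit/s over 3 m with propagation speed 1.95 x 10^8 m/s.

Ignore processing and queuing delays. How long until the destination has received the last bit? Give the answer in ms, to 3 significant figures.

0.277 ms

Transmission delays (L/R per hop): 0.258065, 0.00219178, 0.00470588, 0.000941176 ms; sum = 0.265903 ms.
Propagation delays (d/s per hop): 0.009447, 0.0011381, 1.50718e-05, 1.53846e-05 ms; sum = 0.0106156 ms.
End-to-end = 0.277 ms.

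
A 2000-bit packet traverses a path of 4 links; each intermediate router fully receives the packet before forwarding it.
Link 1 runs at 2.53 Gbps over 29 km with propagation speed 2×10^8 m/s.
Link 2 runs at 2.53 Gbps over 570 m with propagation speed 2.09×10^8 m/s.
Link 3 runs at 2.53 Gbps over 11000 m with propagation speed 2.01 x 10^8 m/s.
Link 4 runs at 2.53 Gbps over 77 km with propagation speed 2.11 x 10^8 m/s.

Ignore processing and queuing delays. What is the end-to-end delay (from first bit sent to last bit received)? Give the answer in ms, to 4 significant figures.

0.5705 ms

Transmission delay per hop = L/R = 2000/2530000000 = 0.000790514 ms; 4 hops → 0.00316206 ms.
Propagation delays (d/s per hop): 0.145, 0.00272727, 0.0547264, 0.364929 ms; sum = 0.567383 ms.
End-to-end = 0.5705 ms.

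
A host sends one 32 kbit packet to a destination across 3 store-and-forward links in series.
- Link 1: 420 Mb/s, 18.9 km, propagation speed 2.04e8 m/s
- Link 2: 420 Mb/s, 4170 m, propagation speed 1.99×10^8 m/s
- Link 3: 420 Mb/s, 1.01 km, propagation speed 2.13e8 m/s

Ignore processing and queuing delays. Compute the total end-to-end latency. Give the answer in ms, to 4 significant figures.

0.3469 ms

L = 32000 bits.
Transmission delay per hop = L/R = 32000/420000000 = 0.0761905 ms; 3 hops → 0.228571 ms.
Propagation delays (d/s per hop): 0.0926471, 0.0209548, 0.00474178 ms; sum = 0.118344 ms.
End-to-end = 0.3469 ms.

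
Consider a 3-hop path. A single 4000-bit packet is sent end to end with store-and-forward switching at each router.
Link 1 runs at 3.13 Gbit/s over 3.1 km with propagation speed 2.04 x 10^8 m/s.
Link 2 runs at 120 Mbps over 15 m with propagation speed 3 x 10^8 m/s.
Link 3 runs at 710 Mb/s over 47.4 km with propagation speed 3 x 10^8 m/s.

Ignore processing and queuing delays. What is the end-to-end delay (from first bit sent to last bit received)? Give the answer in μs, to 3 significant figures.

213 μs

Transmission delays (L/R per hop): 1.27796, 33.3333, 5.6338 μs; sum = 40.2451 μs.
Propagation delays (d/s per hop): 15.1961, 0.05, 158 μs; sum = 173.246 μs.
End-to-end = 213 μs.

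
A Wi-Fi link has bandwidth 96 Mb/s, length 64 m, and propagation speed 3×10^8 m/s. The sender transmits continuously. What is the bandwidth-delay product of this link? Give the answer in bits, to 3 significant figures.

20.5 bits

Propagation delay = 64 / 300000000 = 2.13333e-07 s.
BDP = R × t_prop = 96000000 × 2.13333e-07 = 20.48 bits.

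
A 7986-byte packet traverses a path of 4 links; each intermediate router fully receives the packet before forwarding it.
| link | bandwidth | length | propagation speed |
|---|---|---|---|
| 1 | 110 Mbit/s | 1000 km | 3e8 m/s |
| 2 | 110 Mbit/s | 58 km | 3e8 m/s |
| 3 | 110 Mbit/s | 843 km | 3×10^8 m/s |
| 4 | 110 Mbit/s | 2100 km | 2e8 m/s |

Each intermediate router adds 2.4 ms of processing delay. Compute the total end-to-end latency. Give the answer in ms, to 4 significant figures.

26.36 ms

L = 7986 × 8 = 63888 bits.
Transmission delay per hop = L/R = 63888/110000000 = 0.5808 ms; 4 hops → 2.3232 ms.
Propagation delays (d/s per hop): 3.33333, 0.193333, 2.81, 10.5 ms; sum = 16.8367 ms.
Processing at 3 router(s): 3 × 2.4 ms = 7.2 ms.
End-to-end = 26.36 ms.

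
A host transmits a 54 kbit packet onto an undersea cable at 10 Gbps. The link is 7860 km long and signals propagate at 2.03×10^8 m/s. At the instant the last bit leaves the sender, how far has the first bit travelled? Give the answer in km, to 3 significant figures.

t_tx = L/R = 54000/10000000000 = 5.4e-06 s.
Distance = s × t_tx = 2.03e+08 × 5.4e-06 = 1.10 km.

1.10 km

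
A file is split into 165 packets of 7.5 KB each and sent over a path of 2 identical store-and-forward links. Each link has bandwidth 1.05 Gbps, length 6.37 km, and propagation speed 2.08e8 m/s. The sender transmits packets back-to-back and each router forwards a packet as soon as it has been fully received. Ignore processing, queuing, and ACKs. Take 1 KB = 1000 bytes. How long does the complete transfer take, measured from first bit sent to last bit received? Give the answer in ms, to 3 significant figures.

Per-hop transmission t_tx = L/R = 60000/1050000000 = 0.0571429 ms.
Per-hop propagation t_prop = 6370/208000000 = 0.030625 ms.
Pipeline fill: first packet needs 2·t_tx to clear all hops; remaining 164 packets each add one t_tx.
Total = (2+165-1)·t_tx + 2·t_prop = 166·0.0571429 + 2·0.030625 = 9.55 ms.

9.55 ms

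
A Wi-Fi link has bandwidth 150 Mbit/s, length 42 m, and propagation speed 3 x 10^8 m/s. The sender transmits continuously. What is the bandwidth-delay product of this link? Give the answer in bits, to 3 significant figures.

21.0 bits

Propagation delay = 42 / 300000000 = 1.4e-07 s.
BDP = R × t_prop = 150000000 × 1.4e-07 = 21 bits.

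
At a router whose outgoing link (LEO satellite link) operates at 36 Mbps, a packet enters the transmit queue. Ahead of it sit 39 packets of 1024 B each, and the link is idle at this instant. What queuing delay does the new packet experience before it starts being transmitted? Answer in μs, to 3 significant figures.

8870 μs

Each queued packet: L/R = 8192/36000000 = 227.556 μs.
39 queued → 8874.67 μs.
Queuing delay = 8870 μs.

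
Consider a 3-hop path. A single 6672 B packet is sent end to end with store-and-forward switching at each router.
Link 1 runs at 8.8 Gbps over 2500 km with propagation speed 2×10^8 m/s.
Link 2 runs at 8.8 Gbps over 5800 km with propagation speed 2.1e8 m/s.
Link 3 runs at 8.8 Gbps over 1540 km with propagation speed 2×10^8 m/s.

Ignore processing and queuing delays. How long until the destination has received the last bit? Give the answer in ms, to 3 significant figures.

L = 6672 × 8 = 53376 bits.
Transmission delay per hop = L/R = 53376/8800000000 = 0.00606545 ms; 3 hops → 0.0181964 ms.
Propagation delays (d/s per hop): 12.5, 27.619, 7.7 ms; sum = 47.819 ms.
End-to-end = 47.8 ms.

47.8 ms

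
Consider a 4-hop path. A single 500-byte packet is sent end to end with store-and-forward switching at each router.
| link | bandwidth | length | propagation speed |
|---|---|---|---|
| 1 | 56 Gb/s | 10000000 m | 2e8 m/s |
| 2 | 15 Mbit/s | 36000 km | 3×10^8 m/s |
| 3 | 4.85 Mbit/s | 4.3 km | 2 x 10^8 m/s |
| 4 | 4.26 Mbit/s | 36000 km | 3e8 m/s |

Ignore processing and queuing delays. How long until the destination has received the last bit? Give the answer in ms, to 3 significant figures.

L = 500 × 8 = 4000 bits.
Transmission delays (L/R per hop): 7.14286e-05, 0.266667, 0.824742, 0.938967 ms; sum = 2.03045 ms.
Propagation delays (d/s per hop): 50, 120, 0.0215, 120 ms; sum = 290.022 ms.
End-to-end = 292 ms.

292 ms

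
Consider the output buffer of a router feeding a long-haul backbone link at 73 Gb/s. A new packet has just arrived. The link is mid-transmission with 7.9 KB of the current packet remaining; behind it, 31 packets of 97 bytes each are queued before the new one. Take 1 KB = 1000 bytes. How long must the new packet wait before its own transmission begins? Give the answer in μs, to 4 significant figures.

Each queued packet: L/R = 776/73000000000 = 0.0106301 μs.
31 queued → 0.329534 μs.
Plus remaining 63200 bits of current packet: 0.865753 μs.
Queuing delay = 1.195 μs.

1.195 μs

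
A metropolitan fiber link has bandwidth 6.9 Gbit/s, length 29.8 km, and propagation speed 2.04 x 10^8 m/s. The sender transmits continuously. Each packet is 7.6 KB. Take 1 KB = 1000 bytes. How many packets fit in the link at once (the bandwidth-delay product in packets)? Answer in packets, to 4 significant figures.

16.58 packets

Propagation delay = 29800 / 204000000 = 0.000146078 s.
BDP = R × t_prop = 6900000000 × 0.000146078 = 1007940 bits.
In packets of 60800 bits: 16.58 packets.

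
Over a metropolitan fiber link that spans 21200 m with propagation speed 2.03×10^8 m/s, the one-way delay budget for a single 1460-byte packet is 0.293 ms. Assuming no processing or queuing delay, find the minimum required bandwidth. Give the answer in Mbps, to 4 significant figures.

61.94 Mbps

L = 11680 bits.
Propagation delay = 21200 / 2.03e+08 = 0.104433 ms.
Transmission budget = 0.293 − 0.104433 = 0.188567 ms.
R ≥ L / t_tx = 11680 bits / 0.000188567 s = 61.94 Mbps.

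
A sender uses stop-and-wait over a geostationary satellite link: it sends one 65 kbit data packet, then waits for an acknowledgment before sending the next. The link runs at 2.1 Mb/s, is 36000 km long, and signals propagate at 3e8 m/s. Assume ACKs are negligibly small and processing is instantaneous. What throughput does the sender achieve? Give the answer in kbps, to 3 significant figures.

t_tx = L/R = 65000/2100000 = 0.0309524 s.
t_prop = 36000000/300000000 = 0.12 s; RTT = 0.24 s.
Cycle = t_tx + RTT = 0.270952 s.
Throughput = L / cycle = 65000 / 0.270952 = 240 kbps.

240 kbps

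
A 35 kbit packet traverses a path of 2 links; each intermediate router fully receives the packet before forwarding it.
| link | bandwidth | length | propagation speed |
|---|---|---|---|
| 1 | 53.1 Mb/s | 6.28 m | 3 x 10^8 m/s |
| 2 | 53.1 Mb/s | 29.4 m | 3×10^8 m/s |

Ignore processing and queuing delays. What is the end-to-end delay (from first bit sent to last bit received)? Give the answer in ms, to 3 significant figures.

L = 35000 bits.
Transmission delay per hop = L/R = 35000/53100000 = 0.659134 ms; 2 hops → 1.31827 ms.
Propagation delays (d/s per hop): 2.09333e-05, 9.8e-05 ms; sum = 0.000118933 ms.
End-to-end = 1.32 ms.

1.32 ms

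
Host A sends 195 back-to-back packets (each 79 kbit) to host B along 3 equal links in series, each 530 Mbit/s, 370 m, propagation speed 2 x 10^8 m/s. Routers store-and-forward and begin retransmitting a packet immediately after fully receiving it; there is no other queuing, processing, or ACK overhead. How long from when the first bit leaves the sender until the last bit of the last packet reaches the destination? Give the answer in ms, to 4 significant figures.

Per-hop transmission t_tx = L/R = 79000/530000000 = 0.149057 ms.
Per-hop propagation t_prop = 370/200000000 = 0.00185 ms.
Pipeline fill: first packet needs 3·t_tx to clear all hops; remaining 194 packets each add one t_tx.
Total = (3+195-1)·t_tx + 3·t_prop = 197·0.149057 + 3·0.00185 = 29.37 ms.

29.37 ms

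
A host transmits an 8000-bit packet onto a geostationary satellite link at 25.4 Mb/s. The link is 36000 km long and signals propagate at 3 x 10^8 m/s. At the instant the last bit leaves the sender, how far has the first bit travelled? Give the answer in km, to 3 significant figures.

94.5 km

t_tx = L/R = 8000/25400000 = 0.000314961 s.
Distance = s × t_tx = 300000000 × 0.000314961 = 94.5 km.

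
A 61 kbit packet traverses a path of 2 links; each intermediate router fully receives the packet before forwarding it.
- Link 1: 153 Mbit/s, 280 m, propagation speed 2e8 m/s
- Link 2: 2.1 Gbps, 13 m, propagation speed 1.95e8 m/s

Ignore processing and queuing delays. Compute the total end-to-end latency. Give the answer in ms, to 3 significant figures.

L = 61000 bits.
Transmission delays (L/R per hop): 0.398693, 0.0290476 ms; sum = 0.42774 ms.
Propagation delays (d/s per hop): 0.0014, 6.66667e-05 ms; sum = 0.00146667 ms.
End-to-end = 0.429 ms.

0.429 ms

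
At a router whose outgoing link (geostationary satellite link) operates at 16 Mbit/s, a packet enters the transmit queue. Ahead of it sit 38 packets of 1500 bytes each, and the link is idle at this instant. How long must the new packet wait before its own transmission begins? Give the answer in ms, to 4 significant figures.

Each queued packet: L/R = 12000/16000000 = 0.75 ms.
38 queued → 28.5 ms.
Queuing delay = 28.50 ms.

28.50 ms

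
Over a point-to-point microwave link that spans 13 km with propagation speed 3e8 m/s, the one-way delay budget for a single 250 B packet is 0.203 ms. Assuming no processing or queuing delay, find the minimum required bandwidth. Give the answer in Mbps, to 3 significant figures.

12.5 Mbps

L = 2000 bits.
Propagation delay = 13000 / 300000000 = 0.0433333 ms.
Transmission budget = 0.203 − 0.0433333 = 0.159667 ms.
R ≥ L / t_tx = 2000 bits / 0.000159667 s = 12.5 Mbps.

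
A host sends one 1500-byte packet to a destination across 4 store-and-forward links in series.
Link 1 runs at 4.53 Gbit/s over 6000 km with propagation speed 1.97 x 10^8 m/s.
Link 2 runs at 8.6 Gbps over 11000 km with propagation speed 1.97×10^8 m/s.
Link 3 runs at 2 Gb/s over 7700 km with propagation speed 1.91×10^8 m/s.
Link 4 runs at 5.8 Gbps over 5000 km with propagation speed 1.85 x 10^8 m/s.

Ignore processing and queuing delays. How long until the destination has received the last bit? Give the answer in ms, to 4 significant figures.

153.6 ms

L = 1500 × 8 = 12000 bits.
Transmission delays (L/R per hop): 0.00264901, 0.00139535, 0.006, 0.00206897 ms; sum = 0.0121133 ms.
Propagation delays (d/s per hop): 30.4569, 55.8376, 40.3141, 27.027 ms; sum = 153.636 ms.
End-to-end = 153.6 ms.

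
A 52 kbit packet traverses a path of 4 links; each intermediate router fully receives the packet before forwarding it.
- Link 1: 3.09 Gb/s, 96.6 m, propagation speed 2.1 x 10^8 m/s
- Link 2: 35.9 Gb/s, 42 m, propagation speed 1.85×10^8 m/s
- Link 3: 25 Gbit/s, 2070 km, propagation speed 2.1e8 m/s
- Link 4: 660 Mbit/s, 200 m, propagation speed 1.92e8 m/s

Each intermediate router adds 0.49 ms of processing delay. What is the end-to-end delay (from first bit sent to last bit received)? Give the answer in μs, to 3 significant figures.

11400 μs

L = 52000 bits.
Transmission delays (L/R per hop): 16.8285, 1.44847, 2.08, 78.7879 μs; sum = 99.1448 μs.
Propagation delays (d/s per hop): 0.46, 0.227027, 9857.14, 1.04167 μs; sum = 9858.87 μs.
Processing at 3 router(s): 3 × 0.49 ms = 1470 μs.
End-to-end = 11400 μs.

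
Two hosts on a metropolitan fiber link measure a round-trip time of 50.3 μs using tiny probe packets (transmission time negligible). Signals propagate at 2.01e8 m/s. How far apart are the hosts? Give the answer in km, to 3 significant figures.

One-way propagation = RTT/2 = 25.15 μs.
d = s × t = 2.01e+08 × 2.515e-05 = 5.06 km.

5.06 km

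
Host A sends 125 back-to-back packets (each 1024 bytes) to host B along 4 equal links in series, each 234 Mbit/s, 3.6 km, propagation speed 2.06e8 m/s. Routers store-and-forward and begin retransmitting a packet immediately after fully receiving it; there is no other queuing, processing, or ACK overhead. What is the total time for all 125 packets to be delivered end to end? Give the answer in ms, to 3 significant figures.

Per-hop transmission t_tx = L/R = 8192/234000000 = 0.0350085 ms.
Per-hop propagation t_prop = 3600/206000000 = 0.0174757 ms.
Pipeline fill: first packet needs 4·t_tx to clear all hops; remaining 124 packets each add one t_tx.
Total = (4+125-1)·t_tx + 4·t_prop = 128·0.0350085 + 4·0.0174757 = 4.55 ms.

4.55 ms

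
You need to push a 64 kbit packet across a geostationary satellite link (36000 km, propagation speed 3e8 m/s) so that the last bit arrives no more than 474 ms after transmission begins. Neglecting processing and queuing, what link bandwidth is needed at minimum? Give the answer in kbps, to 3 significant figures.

181 kbps

Propagation delay = 36000000 / 300000000 = 120 ms.
Transmission budget = 474 − 120 = 354 ms.
R ≥ L / t_tx = 64000 bits / 0.354 s = 181 kbps.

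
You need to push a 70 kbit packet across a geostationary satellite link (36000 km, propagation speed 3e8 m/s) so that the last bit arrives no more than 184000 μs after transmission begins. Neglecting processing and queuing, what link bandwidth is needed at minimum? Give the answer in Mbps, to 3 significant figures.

1.09 Mbps

Propagation delay = 36000000 / 300000000 = 120000 μs.
Transmission budget = 184000 − 120000 = 64000 μs.
R ≥ L / t_tx = 70000 bits / 0.064 s = 1.09 Mbps.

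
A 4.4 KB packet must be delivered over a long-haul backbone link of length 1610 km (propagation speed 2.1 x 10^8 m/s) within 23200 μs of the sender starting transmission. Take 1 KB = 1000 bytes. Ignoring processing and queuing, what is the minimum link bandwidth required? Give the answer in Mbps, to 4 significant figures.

2.266 Mbps

L = 35200 bits.
Propagation delay = 1610000 / 210000000 = 7666.67 μs.
Transmission budget = 23200 − 7666.67 = 15533.3 μs.
R ≥ L / t_tx = 35200 bits / 0.0155333 s = 2.266 Mbps.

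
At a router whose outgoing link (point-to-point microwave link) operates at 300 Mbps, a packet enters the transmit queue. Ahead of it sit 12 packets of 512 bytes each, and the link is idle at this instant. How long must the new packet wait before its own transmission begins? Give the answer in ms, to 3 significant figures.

0.164 ms

Each queued packet: L/R = 4096/300000000 = 0.0136533 ms.
12 queued → 0.16384 ms.
Queuing delay = 0.164 ms.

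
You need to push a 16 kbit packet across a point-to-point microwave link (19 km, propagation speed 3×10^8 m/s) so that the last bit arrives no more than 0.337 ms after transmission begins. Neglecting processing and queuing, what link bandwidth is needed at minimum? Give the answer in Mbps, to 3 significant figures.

58.5 Mbps

Propagation delay = 19000 / 300000000 = 0.0633333 ms.
Transmission budget = 0.337 − 0.0633333 = 0.273667 ms.
R ≥ L / t_tx = 16000 bits / 0.000273667 s = 58.5 Mbps.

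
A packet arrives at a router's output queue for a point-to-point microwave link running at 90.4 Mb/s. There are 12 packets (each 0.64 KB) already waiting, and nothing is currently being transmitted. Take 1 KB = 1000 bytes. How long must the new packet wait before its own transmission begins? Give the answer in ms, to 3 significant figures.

Each queued packet: L/R = 5120/90400000 = 0.0566372 ms.
12 queued → 0.679646 ms.
Queuing delay = 0.680 ms.

0.680 ms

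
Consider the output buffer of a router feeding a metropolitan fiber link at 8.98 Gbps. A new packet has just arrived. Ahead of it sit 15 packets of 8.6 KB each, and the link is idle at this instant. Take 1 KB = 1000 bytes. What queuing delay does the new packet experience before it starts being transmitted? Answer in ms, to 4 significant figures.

Each queued packet: L/R = 68800/8980000000 = 0.00766147 ms.
15 queued → 0.114922 ms.
Queuing delay = 0.1149 ms.

0.1149 ms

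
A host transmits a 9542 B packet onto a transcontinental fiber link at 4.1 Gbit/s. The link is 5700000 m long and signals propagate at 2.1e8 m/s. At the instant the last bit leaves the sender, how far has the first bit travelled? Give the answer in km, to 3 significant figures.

t_tx = L/R = 76336/4.1e+09 = 1.86185e-05 s.
Distance = s × t_tx = 210000000 × 1.86185e-05 = 3.91 km.

3.91 km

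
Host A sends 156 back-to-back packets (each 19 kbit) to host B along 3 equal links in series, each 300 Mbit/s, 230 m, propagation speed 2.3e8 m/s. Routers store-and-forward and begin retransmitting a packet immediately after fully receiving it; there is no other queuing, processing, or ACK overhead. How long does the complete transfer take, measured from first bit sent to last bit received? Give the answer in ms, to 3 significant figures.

10.0 ms

Per-hop transmission t_tx = L/R = 19000/300000000 = 0.0633333 ms.
Per-hop propagation t_prop = 230/2.3e+08 = 0.001 ms.
Pipeline fill: first packet needs 3·t_tx to clear all hops; remaining 155 packets each add one t_tx.
Total = (3+156-1)·t_tx + 3·t_prop = 158·0.0633333 + 3·0.001 = 10.0 ms.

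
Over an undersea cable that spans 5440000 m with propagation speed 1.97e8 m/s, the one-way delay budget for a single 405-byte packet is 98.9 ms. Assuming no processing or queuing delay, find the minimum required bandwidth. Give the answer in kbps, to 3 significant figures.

45.5 kbps

L = 3240 bits.
Propagation delay = 5440000 / 197000000 = 27.6142 ms.
Transmission budget = 98.9 − 27.6142 = 71.2858 ms.
R ≥ L / t_tx = 3240 bits / 0.0712858 s = 45.5 kbps.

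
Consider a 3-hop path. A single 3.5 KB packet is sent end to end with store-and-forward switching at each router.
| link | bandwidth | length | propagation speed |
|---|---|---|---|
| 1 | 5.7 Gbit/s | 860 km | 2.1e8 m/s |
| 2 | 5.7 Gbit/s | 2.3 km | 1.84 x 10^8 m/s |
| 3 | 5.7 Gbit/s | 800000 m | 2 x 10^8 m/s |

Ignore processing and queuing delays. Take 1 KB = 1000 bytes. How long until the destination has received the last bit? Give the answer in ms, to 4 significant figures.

8.122 ms

L = 28000 bits.
Transmission delay per hop = L/R = 28000/5700000000 = 0.00491228 ms; 3 hops → 0.0147368 ms.
Propagation delays (d/s per hop): 4.09524, 0.0125, 4 ms; sum = 8.10774 ms.
End-to-end = 8.122 ms.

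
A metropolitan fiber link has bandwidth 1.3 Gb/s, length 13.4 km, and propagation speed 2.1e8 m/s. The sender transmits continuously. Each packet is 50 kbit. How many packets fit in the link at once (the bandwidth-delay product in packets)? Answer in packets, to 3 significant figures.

1.66 packets

Propagation delay = 13400 / 210000000 = 6.38095e-05 s.
BDP = R × t_prop = 1300000000 × 6.38095e-05 = 82952.4 bits.
In packets of 50000 bits: 1.66 packets.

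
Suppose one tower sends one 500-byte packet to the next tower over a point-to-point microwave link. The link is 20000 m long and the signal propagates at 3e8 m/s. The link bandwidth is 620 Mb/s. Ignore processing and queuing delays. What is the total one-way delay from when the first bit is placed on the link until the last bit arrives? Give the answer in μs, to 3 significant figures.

L = 500 × 8 = 4000 bits.
Transmission delay = L/R = 4000 / 620000000 = 6.45161 μs.
Propagation delay = d/s = 20000 m / 300000000 m/s = 66.6667 μs.
Total = 73.1 μs.

73.1 μs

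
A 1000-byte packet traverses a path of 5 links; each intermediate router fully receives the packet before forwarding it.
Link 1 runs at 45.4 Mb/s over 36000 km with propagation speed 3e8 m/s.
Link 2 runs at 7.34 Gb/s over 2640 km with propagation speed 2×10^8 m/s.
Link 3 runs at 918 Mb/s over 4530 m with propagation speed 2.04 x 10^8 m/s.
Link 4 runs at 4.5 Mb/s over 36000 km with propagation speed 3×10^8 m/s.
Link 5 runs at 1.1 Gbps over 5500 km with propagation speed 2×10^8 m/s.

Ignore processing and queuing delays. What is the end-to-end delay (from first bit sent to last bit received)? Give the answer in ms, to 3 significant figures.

L = 1000 × 8 = 8000 bits.
Transmission delays (L/R per hop): 0.176211, 0.00108992, 0.0087146, 1.77778, 0.00727273 ms; sum = 1.97107 ms.
Propagation delays (d/s per hop): 120, 13.2, 0.0222059, 120, 27.5 ms; sum = 280.722 ms.
End-to-end = 283 ms.

283 ms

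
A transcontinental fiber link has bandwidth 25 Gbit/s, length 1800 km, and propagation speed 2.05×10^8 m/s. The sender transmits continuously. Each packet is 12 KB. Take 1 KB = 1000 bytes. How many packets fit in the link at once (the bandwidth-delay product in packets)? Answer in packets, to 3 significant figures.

2290 packets

Propagation delay = 1800000 / 2.05e+08 = 0.00878049 s.
BDP = R × t_prop = 25000000000 × 0.00878049 = 219512000 bits.
In packets of 96000 bits: 2290 packets.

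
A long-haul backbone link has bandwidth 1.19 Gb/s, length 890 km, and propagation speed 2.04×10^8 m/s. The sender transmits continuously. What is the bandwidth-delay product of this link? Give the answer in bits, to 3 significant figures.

5190000 bits

Propagation delay = 890000 / 204000000 = 0.00436275 s.
BDP = R × t_prop = 1190000000 × 0.00436275 = 5191670 bits.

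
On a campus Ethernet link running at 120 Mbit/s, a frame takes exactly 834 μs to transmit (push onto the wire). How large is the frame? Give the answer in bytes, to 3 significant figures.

12500 bytes

L = R × t_tx = 120000000 b/s × 0.000834 s = 100080 bits.
In bytes: 100080 / 8 = 12500 bytes.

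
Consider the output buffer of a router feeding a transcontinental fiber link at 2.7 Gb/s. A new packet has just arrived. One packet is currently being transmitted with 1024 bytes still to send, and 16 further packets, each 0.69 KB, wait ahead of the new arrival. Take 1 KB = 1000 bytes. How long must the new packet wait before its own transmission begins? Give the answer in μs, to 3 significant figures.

Each queued packet: L/R = 5520/2700000000 = 2.04444 μs.
16 queued → 32.7111 μs.
Plus remaining 8192 bits of current packet: 3.03407 μs.
Queuing delay = 35.7 μs.

35.7 μs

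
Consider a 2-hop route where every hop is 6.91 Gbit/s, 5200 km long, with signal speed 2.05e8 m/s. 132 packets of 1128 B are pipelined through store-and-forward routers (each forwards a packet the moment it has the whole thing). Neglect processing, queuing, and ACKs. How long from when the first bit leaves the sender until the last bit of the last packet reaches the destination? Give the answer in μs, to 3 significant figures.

50900 μs

Per-hop transmission t_tx = L/R = 9024/6910000000 = 1.30593 μs.
Per-hop propagation t_prop = 5200000/2.05e+08 = 25365.9 μs.
Pipeline fill: first packet needs 2·t_tx to clear all hops; remaining 131 packets each add one t_tx.
Total = (2+132-1)·t_tx + 2·t_prop = 133·1.30593 + 2·25365.9 = 50900 μs.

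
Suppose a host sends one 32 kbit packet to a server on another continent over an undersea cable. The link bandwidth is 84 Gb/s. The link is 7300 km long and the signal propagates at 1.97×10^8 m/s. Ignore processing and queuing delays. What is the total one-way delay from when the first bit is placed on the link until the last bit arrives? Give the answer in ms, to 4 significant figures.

L = 32000 bits.
Transmission delay = L/R = 32000 / 84000000000 = 0.000380952 ms.
Propagation delay = d/s = 7300000 m / 197000000 m/s = 37.0558 ms.
Total = 37.06 ms.

37.06 ms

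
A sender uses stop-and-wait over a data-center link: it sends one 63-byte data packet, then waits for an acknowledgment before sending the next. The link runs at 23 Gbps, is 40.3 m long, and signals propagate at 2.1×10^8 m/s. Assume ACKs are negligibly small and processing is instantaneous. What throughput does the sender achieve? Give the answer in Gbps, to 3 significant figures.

1.24 Gbps

t_tx = L/R = 504/23000000000 = 2.1913e-08 s.
t_prop = 40.3/210000000 = 1.91905e-07 s; RTT = 3.8381e-07 s.
Cycle = t_tx + RTT = 4.05723e-07 s.
Throughput = L / cycle = 504 / 4.05723e-07 = 1.24 Gbps.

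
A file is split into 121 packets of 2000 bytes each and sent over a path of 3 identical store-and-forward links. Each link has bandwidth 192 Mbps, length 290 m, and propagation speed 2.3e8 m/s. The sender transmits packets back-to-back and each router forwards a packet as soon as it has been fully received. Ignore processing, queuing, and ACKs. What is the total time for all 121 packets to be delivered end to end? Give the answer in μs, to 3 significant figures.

10300 μs

Per-hop transmission t_tx = L/R = 16000/192000000 = 83.3333 μs.
Per-hop propagation t_prop = 290/2.3e+08 = 1.26087 μs.
Pipeline fill: first packet needs 3·t_tx to clear all hops; remaining 120 packets each add one t_tx.
Total = (3+121-1)·t_tx + 3·t_prop = 123·83.3333 + 3·1.26087 = 10300 μs.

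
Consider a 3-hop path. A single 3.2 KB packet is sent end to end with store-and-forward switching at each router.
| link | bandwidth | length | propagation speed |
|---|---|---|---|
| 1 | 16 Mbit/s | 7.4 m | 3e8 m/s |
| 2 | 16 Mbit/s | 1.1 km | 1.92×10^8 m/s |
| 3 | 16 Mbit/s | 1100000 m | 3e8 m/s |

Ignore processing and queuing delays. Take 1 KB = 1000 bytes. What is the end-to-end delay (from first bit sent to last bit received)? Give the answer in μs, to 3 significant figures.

L = 25600 bits.
Transmission delay per hop = L/R = 25600/16000000 = 1600 μs; 3 hops → 4800 μs.
Propagation delays (d/s per hop): 0.0246667, 5.72917, 3666.67 μs; sum = 3672.42 μs.
End-to-end = 8470 μs.

8470 μs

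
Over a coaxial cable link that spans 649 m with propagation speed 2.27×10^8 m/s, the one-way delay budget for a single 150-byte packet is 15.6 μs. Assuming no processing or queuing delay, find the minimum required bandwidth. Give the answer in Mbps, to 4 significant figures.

L = 1200 bits.
Propagation delay = 649 / 227000000 = 2.85903 μs.
Transmission budget = 15.6 − 2.85903 = 12.741 μs.
R ≥ L / t_tx = 1200 bits / 1.2741e-05 s = 94.18 Mbps.

94.18 Mbps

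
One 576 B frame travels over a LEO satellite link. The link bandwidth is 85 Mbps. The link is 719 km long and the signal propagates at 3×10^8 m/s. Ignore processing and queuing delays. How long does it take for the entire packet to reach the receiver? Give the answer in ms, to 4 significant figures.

L = 576 × 8 = 4608 bits.
Transmission delay = L/R = 4608 / 85000000 = 0.0542118 ms.
Propagation delay = d/s = 719000 m / 300000000 m/s = 2.39667 ms.
Total = 2.451 ms.

2.451 ms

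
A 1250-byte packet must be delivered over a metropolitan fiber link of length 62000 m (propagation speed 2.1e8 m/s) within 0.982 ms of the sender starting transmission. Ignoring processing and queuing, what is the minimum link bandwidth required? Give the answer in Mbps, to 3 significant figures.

14.6 Mbps

L = 10000 bits.
Propagation delay = 62000 / 210000000 = 0.295238 ms.
Transmission budget = 0.982 − 0.295238 = 0.686762 ms.
R ≥ L / t_tx = 10000 bits / 0.000686762 s = 14.6 Mbps.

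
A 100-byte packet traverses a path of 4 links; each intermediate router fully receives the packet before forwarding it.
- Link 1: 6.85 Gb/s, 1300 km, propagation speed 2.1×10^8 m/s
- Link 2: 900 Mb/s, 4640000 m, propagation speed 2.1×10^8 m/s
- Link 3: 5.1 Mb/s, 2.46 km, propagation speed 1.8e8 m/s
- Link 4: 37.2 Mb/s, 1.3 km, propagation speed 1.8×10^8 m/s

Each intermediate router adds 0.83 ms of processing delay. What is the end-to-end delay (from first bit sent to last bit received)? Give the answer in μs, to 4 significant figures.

L = 100 × 8 = 800 bits.
Transmission delays (L/R per hop): 0.116788, 0.888889, 156.863, 21.5054 μs; sum = 179.374 μs.
Propagation delays (d/s per hop): 6190.48, 22095.2, 13.6667, 7.22222 μs; sum = 28306.6 μs.
Processing at 3 router(s): 3 × 0.83 ms = 2490 μs.
End-to-end = 30980 μs.

30980 μs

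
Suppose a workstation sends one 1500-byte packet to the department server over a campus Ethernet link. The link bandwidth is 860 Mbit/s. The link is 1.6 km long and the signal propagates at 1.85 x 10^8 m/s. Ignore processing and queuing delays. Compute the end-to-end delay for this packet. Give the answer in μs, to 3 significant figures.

L = 1500 × 8 = 12000 bits.
Transmission delay = L/R = 12000 / 860000000 = 13.9535 μs.
Propagation delay = d/s = 1600 m / 185000000 m/s = 8.64865 μs.
Total = 22.6 μs.

22.6 μs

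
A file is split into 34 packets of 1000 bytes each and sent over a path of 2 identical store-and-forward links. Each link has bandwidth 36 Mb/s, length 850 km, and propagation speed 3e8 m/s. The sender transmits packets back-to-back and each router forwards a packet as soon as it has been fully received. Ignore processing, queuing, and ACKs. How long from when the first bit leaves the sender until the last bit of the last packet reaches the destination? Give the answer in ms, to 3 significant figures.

Per-hop transmission t_tx = L/R = 8000/36000000 = 0.222222 ms.
Per-hop propagation t_prop = 850000/300000000 = 2.83333 ms.
Pipeline fill: first packet needs 2·t_tx to clear all hops; remaining 33 packets each add one t_tx.
Total = (2+34-1)·t_tx + 2·t_prop = 35·0.222222 + 2·2.83333 = 13.4 ms.

13.4 ms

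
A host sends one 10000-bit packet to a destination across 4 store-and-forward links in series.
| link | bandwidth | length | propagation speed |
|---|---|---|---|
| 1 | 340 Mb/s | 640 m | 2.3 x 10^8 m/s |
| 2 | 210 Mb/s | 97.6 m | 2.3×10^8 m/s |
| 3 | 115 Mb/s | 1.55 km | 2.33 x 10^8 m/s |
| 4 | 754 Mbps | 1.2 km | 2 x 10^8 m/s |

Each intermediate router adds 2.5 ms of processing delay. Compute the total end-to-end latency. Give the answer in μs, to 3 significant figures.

7690 μs

Transmission delays (L/R per hop): 29.4118, 47.619, 86.9565, 13.2626 μs; sum = 177.25 μs.
Propagation delays (d/s per hop): 2.78261, 0.424348, 6.65236, 6 μs; sum = 15.8593 μs.
Processing at 3 router(s): 3 × 2.5 ms = 7500 μs.
End-to-end = 7690 μs.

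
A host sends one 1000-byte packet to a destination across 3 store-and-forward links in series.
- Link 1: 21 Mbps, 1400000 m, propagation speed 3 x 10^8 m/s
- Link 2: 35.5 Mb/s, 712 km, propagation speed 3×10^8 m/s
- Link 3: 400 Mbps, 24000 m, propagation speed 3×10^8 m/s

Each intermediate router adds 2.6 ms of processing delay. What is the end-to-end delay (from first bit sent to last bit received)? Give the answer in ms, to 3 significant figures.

12.9 ms

L = 1000 × 8 = 8000 bits.
Transmission delays (L/R per hop): 0.380952, 0.225352, 0.02 ms; sum = 0.626304 ms.
Propagation delays (d/s per hop): 4.66667, 2.37333, 0.08 ms; sum = 7.12 ms.
Processing at 2 router(s): 2 × 2.6 ms = 5.2 ms.
End-to-end = 12.9 ms.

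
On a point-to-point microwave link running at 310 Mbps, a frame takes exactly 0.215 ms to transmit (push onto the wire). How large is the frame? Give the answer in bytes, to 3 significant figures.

8330 bytes

L = R × t_tx = 310000000 b/s × 0.000215 s = 66650 bits.
In bytes: 66650 / 8 = 8330 bytes.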